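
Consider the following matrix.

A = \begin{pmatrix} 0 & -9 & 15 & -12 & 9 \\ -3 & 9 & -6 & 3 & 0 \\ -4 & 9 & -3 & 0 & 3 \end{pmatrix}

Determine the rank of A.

Row reduce to echelon form.
Swap R1 ↔ R2
R3 ← R3 − (4/3)·R1: [0, -3, 5, -4, 3]
R3 ← R3 − (1/3)·R2: [0, 0, 0, 0, 0]
Echelon form has 2 nonzero rows, so rank(A) = 2.

2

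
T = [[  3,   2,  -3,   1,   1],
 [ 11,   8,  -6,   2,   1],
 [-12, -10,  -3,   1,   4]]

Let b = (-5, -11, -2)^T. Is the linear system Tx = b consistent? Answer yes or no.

yes

Row reduce the augmented matrix [T | b].
R2 ← R2 − (11/3)·R1: [0, 2/3, 5, -5/3, -8/3, 22/3]
R3 ← R3 + (4)·R1: [0, -2, -15, 5, 8, -22]
R3 ← R3 + (3)·R2: [0, 0, 0, 0, 0, 0]
The echelon form has 2 nonzero rows, and every pivot lies in the first 5 columns, so rank(T) = rank([T|b]) = 2.
The system is consistent.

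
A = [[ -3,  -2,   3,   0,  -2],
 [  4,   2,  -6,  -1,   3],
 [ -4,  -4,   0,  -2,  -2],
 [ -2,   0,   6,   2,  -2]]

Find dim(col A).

2

Row reduce to echelon form.
R2 ← R2 + (4/3)·R1: [0, -2/3, -2, -1, 1/3]
R3 ← R3 − (4/3)·R1: [0, -4/3, -4, -2, 2/3]
R4 ← R4 − (2/3)·R1: [0, 4/3, 4, 2, -2/3]
R3 ← R3 − (2)·R2: [0, 0, 0, 0, 0]
R4 ← R4 + (2)·R2: [0, 0, 0, 0, 0]
Echelon form has 2 nonzero rows, so rank(A) = 2.
The column space has dimension equal to the rank: 2.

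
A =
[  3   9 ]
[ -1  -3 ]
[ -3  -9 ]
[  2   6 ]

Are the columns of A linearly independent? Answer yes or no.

Row reduce A to echelon form.
R2 ← R2 + (1/3)·R1: [0, 0]
R3 ← R3 + R1: [0, 0]
R4 ← R4 − (2/3)·R1: [0, 0]
1 pivot among 2 columns.
Only 1 < 2 pivot columns, so the columns are linearly dependent.

no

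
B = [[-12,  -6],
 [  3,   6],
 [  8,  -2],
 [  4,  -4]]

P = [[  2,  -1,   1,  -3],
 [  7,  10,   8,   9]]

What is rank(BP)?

First compute BP:
[[-66, -48, -60, -18],
 [ 48,  57,  51,  45],
 [  2, -28,  -8, -42],
 [-20, -44, -28, -48]]
Now row reduce the product.
R2 ← R2 + (8/11)·R1: [0, 243/11, 81/11, 351/11]
R3 ← R3 + (1/33)·R1: [0, -324/11, -108/11, -468/11]
R4 ← R4 − (10/33)·R1: [0, -324/11, -108/11, -468/11]
R3 ← R3 + (4/3)·R2: [0, 0, 0, 0]
R4 ← R4 + (4/3)·R2: [0, 0, 0, 0]
2 nonzero rows, so rank(BP) = 2.

2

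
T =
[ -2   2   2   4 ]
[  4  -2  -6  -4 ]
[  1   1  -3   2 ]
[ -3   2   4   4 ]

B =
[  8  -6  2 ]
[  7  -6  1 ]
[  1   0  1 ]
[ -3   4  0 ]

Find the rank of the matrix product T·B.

2

First compute TB:
[[-12,  16,   0],
 [ 24, -28,   0],
 [  6,  -4,   0],
 [-18,  22,   0]]
Now row reduce the product.
R2 ← R2 + (2)·R1: [0, 4, 0]
R3 ← R3 + (1/2)·R1: [0, 4, 0]
R4 ← R4 − (3/2)·R1: [0, -2, 0]
R3 ← R3 − R2: [0, 0, 0]
R4 ← R4 + (1/2)·R2: [0, 0, 0]
2 nonzero rows, so rank(TB) = 2.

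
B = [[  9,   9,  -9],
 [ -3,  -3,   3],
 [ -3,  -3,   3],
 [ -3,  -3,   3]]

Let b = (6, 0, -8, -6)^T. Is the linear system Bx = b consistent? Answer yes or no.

Row reduce the augmented matrix [B | b].
R2 ← R2 + (1/3)·R1: [0, 0, 0, 2]
R3 ← R3 + (1/3)·R1: [0, 0, 0, -6]
R4 ← R4 + (1/3)·R1: [0, 0, 0, -4]
R3 ← R3 + (3)·R2: [0, 0, 0, 0]
R4 ← R4 + (2)·R2: [0, 0, 0, 0]
The echelon form has 2 nonzero rows; the last pivot sits in the augmented column, so rank(B) = 1 but rank([B|b]) = 2.
Since the ranks differ, the system is inconsistent.

no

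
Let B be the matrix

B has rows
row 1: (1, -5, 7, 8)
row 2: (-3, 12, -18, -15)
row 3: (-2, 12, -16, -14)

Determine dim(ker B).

Row reduce to echelon form.
R2 ← R2 + (3)·R1: [0, -3, 3, 9]
R3 ← R3 + (2)·R1: [0, 2, -2, 2]
R3 ← R3 + (2/3)·R2: [0, 0, 0, 8]
3 nonzero rows, so rank(B) = 3.
B has 4 columns; by rank–nullity, nullity = 4 − 3 = 1.

1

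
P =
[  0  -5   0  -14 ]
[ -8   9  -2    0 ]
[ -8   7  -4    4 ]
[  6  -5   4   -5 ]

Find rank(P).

4

Row reduce to echelon form.
Swap R1 ↔ R2
R3 ← R3 − R1: [0, -2, -2, 4]
R4 ← R4 + (3/4)·R1: [0, 7/4, 5/2, -5]
R3 ← R3 − (2/5)·R2: [0, 0, -2, 48/5]
R4 ← R4 + (7/20)·R2: [0, 0, 5/2, -99/10]
R4 ← R4 + (5/4)·R3: [0, 0, 0, 21/10]
Echelon form has 4 nonzero rows, so rank(P) = 4.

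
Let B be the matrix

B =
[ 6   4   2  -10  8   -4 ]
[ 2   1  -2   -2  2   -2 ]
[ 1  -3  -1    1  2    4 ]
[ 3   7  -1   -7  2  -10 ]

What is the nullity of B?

Row reduce to echelon form.
R2 ← R2 − (1/3)·R1: [0, -1/3, -8/3, 4/3, -2/3, -2/3]
R3 ← R3 − (1/6)·R1: [0, -11/3, -4/3, 8/3, 2/3, 14/3]
R4 ← R4 − (1/2)·R1: [0, 5, -2, -2, -2, -8]
R3 ← R3 − (11)·R2: [0, 0, 28, -12, 8, 12]
R4 ← R4 + (15)·R2: [0, 0, -42, 18, -12, -18]
R4 ← R4 + (3/2)·R3: [0, 0, 0, 0, 0, 0]
3 nonzero rows, so rank(B) = 3.
B has 6 columns; by rank–nullity, nullity = 6 − 3 = 3.

3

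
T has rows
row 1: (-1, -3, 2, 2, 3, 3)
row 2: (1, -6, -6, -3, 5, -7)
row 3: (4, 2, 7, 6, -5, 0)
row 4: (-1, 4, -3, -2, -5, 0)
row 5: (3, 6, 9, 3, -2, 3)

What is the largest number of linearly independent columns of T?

Row reduce to echelon form.
R2 ← R2 + R1: [0, -9, -4, -1, 8, -4]
R3 ← R3 + (4)·R1: [0, -10, 15, 14, 7, 12]
R4 ← R4 − R1: [0, 7, -5, -4, -8, -3]
R5 ← R5 + (3)·R1: [0, -3, 15, 9, 7, 12]
R3 ← R3 − (10/9)·R2: [0, 0, 175/9, 136/9, -17/9, 148/9]
R4 ← R4 + (7/9)·R2: [0, 0, -73/9, -43/9, -16/9, -55/9]
R5 ← R5 − (1/3)·R2: [0, 0, 49/3, 28/3, 13/3, 40/3]
R4 ← R4 + (73/175)·R3: [0, 0, 0, 267/175, -449/175, 131/175]
R5 ← R5 − (21/25)·R3: [0, 0, 0, -84/25, 148/25, -12/25]
R5 ← R5 + (196/89)·R4: [0, 0, 0, 0, 24/89, 104/89]
Echelon form has 5 nonzero rows, so rank(T) = 5.
The rank gives the maximum number of linearly independent columns: 5.

5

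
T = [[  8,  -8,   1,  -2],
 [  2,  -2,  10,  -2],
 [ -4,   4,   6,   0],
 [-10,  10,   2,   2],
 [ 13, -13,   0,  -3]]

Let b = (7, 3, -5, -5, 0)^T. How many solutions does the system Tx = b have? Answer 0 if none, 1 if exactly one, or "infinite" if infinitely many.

Row reduce the augmented matrix [T | b].
R2 ← R2 − (1/4)·R1: [0, 0, 39/4, -3/2, 5/4]
R3 ← R3 + (1/2)·R1: [0, 0, 13/2, -1, -3/2]
R4 ← R4 + (5/4)·R1: [0, 0, 13/4, -1/2, 15/4]
R5 ← R5 − (13/8)·R1: [0, 0, -13/8, 1/4, -91/8]
R3 ← R3 − (2/3)·R2: [0, 0, 0, 0, -7/3]
R4 ← R4 − (1/3)·R2: [0, 0, 0, 0, 10/3]
R5 ← R5 + (1/6)·R2: [0, 0, 0, 0, -67/6]
R4 ← R4 + (10/7)·R3: [0, 0, 0, 0, 0]
R5 ← R5 − (67/14)·R3: [0, 0, 0, 0, 0]
The echelon form has 3 nonzero rows; the last pivot sits in the augmented column, so rank(T) = 2 but rank([T|b]) = 3.
Since the ranks differ, the system is inconsistent.
It has no solutions.

0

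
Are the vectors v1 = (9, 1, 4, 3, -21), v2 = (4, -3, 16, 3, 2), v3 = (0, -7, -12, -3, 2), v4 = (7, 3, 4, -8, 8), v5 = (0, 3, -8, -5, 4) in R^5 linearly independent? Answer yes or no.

yes

Form the matrix with these vectors as rows and row reduce.
R2 ← R2 − (4/9)·R1: [0, -31/9, 128/9, 5/3, 34/3]
R4 ← R4 − (7/9)·R1: [0, 20/9, 8/9, -31/3, 73/3]
R3 ← R3 − (63/31)·R2: [0, 0, -1268/31, -198/31, -652/31]
R4 ← R4 + (20/31)·R2: [0, 0, 312/31, -287/31, 981/31]
R5 ← R5 + (27/31)·R2: [0, 0, 136/31, -110/31, 430/31]
R4 ← R4 + (78/317)·R3: [0, 0, 0, -3433/317, 8391/317]
R5 ← R5 + (34/317)·R3: [0, 0, 0, -1342/317, 3682/317]
R5 ← R5 − (1342/3433)·R4: [0, 0, 0, 0, 4352/3433]
5 nonzero rows, so the 5 vectors span a space of dimension 5.
Since 5 = 5, the vectors are linearly independent.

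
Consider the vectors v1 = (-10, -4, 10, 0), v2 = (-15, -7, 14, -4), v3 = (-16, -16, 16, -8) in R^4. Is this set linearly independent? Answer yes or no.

yes

Form the matrix with these vectors as rows and row reduce.
R2 ← R2 − (3/2)·R1: [0, -1, -1, -4]
R3 ← R3 − (8/5)·R1: [0, -48/5, 0, -8]
R3 ← R3 − (48/5)·R2: [0, 0, 48/5, 152/5]
3 nonzero rows, so the 3 vectors span a space of dimension 3.
Since 3 = 3, the vectors are linearly independent.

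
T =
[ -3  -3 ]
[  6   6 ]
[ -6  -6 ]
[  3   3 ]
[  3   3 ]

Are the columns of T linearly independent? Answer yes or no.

Row reduce T to echelon form.
R2 ← R2 + (2)·R1: [0, 0]
R3 ← R3 − (2)·R1: [0, 0]
R4 ← R4 + R1: [0, 0]
R5 ← R5 + R1: [0, 0]
1 pivot among 2 columns.
Only 1 < 2 pivot columns, so the columns are linearly dependent.

no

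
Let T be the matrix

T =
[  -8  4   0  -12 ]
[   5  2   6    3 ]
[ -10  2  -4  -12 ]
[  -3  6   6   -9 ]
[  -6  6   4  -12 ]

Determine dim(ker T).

Row reduce to echelon form.
R2 ← R2 + (5/8)·R1: [0, 9/2, 6, -9/2]
R3 ← R3 − (5/4)·R1: [0, -3, -4, 3]
R4 ← R4 − (3/8)·R1: [0, 9/2, 6, -9/2]
R5 ← R5 − (3/4)·R1: [0, 3, 4, -3]
R3 ← R3 + (2/3)·R2: [0, 0, 0, 0]
R4 ← R4 − R2: [0, 0, 0, 0]
R5 ← R5 − (2/3)·R2: [0, 0, 0, 0]
2 nonzero rows, so rank(T) = 2.
T has 4 columns; by rank–nullity, nullity = 4 − 2 = 2.

2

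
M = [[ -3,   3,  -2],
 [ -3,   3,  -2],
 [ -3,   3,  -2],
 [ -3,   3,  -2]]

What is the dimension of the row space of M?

1

Row reduce to echelon form.
R2 ← R2 − R1: [0, 0, 0]
R3 ← R3 − R1: [0, 0, 0]
R4 ← R4 − R1: [0, 0, 0]
Echelon form has 1 nonzero row, so rank(M) = 1.
The row space has dimension equal to the rank: 1.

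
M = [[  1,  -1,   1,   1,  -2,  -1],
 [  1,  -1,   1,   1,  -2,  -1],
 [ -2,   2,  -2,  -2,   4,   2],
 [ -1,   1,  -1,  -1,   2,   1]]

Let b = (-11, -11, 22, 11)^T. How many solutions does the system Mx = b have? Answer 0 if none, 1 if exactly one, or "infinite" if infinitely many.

Row reduce the augmented matrix [M | b].
R2 ← R2 − R1: [0, 0, 0, 0, 0, 0, 0]
R3 ← R3 + (2)·R1: [0, 0, 0, 0, 0, 0, 0]
R4 ← R4 + R1: [0, 0, 0, 0, 0, 0, 0]
The echelon form has 1 nonzero rows, and every pivot lies in the first 6 columns, so rank(M) = rank([M|b]) = 1.
The system is consistent.
rank = 1 < 6 unknowns, so there are infinitely many solutions.

infinite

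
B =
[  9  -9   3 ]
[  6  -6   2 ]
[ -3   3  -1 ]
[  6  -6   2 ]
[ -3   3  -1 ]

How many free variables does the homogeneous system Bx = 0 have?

Row reduce to echelon form.
R2 ← R2 − (2/3)·R1: [0, 0, 0]
R3 ← R3 + (1/3)·R1: [0, 0, 0]
R4 ← R4 − (2/3)·R1: [0, 0, 0]
R5 ← R5 + (1/3)·R1: [0, 0, 0]
1 nonzero row, so rank(B) = 1.
B has 3 columns; by rank–nullity, nullity = 3 − 1 = 2.

2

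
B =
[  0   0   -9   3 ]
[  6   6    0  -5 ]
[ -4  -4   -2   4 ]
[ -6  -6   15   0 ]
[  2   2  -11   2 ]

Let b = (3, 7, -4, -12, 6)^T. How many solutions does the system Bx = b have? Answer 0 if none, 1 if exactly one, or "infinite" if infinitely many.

infinite

Row reduce the augmented matrix [B | b].
Swap R1 ↔ R2
R3 ← R3 + (2/3)·R1: [0, 0, -2, 2/3, 2/3]
R4 ← R4 + R1: [0, 0, 15, -5, -5]
R5 ← R5 − (1/3)·R1: [0, 0, -11, 11/3, 11/3]
R3 ← R3 − (2/9)·R2: [0, 0, 0, 0, 0]
R4 ← R4 + (5/3)·R2: [0, 0, 0, 0, 0]
R5 ← R5 − (11/9)·R2: [0, 0, 0, 0, 0]
The echelon form has 2 nonzero rows, and every pivot lies in the first 4 columns, so rank(B) = rank([B|b]) = 2.
The system is consistent.
rank = 2 < 4 unknowns, so there are infinitely many solutions.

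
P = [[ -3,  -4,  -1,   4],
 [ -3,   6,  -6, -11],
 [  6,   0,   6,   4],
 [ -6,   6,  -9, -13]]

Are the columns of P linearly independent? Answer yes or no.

Row reduce P to echelon form.
R2 ← R2 − R1: [0, 10, -5, -15]
R3 ← R3 + (2)·R1: [0, -8, 4, 12]
R4 ← R4 − (2)·R1: [0, 14, -7, -21]
R3 ← R3 + (4/5)·R2: [0, 0, 0, 0]
R4 ← R4 − (7/5)·R2: [0, 0, 0, 0]
2 pivots among 4 columns.
Only 2 < 4 pivot columns, so the columns are linearly dependent.

no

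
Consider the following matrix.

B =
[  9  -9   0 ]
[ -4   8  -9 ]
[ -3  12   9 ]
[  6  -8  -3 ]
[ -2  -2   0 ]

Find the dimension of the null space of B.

Row reduce to echelon form.
R2 ← R2 + (4/9)·R1: [0, 4, -9]
R3 ← R3 + (1/3)·R1: [0, 9, 9]
R4 ← R4 − (2/3)·R1: [0, -2, -3]
R5 ← R5 + (2/9)·R1: [0, -4, 0]
R3 ← R3 − (9/4)·R2: [0, 0, 117/4]
R4 ← R4 + (1/2)·R2: [0, 0, -15/2]
R5 ← R5 + R2: [0, 0, -9]
R4 ← R4 + (10/39)·R3: [0, 0, 0]
R5 ← R5 + (4/13)·R3: [0, 0, 0]
3 nonzero rows, so rank(B) = 3.
B has 3 columns; by rank–nullity, nullity = 3 − 3 = 0.

0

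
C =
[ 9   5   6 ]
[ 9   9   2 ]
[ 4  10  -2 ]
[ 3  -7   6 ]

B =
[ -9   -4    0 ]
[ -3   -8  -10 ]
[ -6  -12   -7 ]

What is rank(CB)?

First compute CB:
[[-132, -148, -92],
 [-120, -132, -104],
 [-54, -72, -86],
 [-42, -28,  28]]
Now row reduce the product.
R2 ← R2 − (10/11)·R1: [0, 28/11, -224/11]
R3 ← R3 − (9/22)·R1: [0, -126/11, -532/11]
R4 ← R4 − (7/22)·R1: [0, 210/11, 630/11]
R3 ← R3 + (9/2)·R2: [0, 0, -140]
R4 ← R4 − (15/2)·R2: [0, 0, 210]
R4 ← R4 + (3/2)·R3: [0, 0, 0]
3 nonzero rows, so rank(CB) = 3.

3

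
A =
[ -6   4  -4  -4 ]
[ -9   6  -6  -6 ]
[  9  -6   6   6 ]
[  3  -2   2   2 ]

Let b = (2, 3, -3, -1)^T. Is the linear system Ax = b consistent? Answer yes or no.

Row reduce the augmented matrix [A | b].
R2 ← R2 − (3/2)·R1: [0, 0, 0, 0, 0]
R3 ← R3 + (3/2)·R1: [0, 0, 0, 0, 0]
R4 ← R4 + (1/2)·R1: [0, 0, 0, 0, 0]
The echelon form has 1 nonzero rows, and every pivot lies in the first 4 columns, so rank(A) = rank([A|b]) = 1.
The system is consistent.

yes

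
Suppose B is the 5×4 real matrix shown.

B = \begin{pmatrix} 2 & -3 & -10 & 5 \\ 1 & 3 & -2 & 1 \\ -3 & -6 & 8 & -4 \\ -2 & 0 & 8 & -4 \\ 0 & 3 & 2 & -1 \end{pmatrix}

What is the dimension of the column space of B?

Row reduce to echelon form.
R2 ← R2 − (1/2)·R1: [0, 9/2, 3, -3/2]
R3 ← R3 + (3/2)·R1: [0, -21/2, -7, 7/2]
R4 ← R4 + R1: [0, -3, -2, 1]
R3 ← R3 + (7/3)·R2: [0, 0, 0, 0]
R4 ← R4 + (2/3)·R2: [0, 0, 0, 0]
R5 ← R5 − (2/3)·R2: [0, 0, 0, 0]
Echelon form has 2 nonzero rows, so rank(B) = 2.
The column space has dimension equal to the rank: 2.

2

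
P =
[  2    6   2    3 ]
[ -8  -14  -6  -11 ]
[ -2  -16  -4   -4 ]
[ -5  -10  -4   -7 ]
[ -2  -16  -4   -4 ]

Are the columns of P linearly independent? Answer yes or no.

Row reduce P to echelon form.
R2 ← R2 + (4)·R1: [0, 10, 2, 1]
R3 ← R3 + R1: [0, -10, -2, -1]
R4 ← R4 + (5/2)·R1: [0, 5, 1, 1/2]
R5 ← R5 + R1: [0, -10, -2, -1]
R3 ← R3 + R2: [0, 0, 0, 0]
R4 ← R4 − (1/2)·R2: [0, 0, 0, 0]
R5 ← R5 + R2: [0, 0, 0, 0]
2 pivots among 4 columns.
Only 2 < 4 pivot columns, so the columns are linearly dependent.

no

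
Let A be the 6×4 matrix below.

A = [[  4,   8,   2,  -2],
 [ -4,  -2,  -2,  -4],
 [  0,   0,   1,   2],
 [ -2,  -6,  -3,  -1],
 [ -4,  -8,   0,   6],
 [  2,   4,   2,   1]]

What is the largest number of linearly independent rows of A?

3

Row reduce to echelon form.
R2 ← R2 + R1: [0, 6, 0, -6]
R4 ← R4 + (1/2)·R1: [0, -2, -2, -2]
R5 ← R5 + R1: [0, 0, 2, 4]
R6 ← R6 − (1/2)·R1: [0, 0, 1, 2]
R4 ← R4 + (1/3)·R2: [0, 0, -2, -4]
R4 ← R4 + (2)·R3: [0, 0, 0, 0]
R5 ← R5 − (2)·R3: [0, 0, 0, 0]
R6 ← R6 − R3: [0, 0, 0, 0]
Echelon form has 3 nonzero rows, so rank(A) = 3.
The rank gives the maximum number of linearly independent rows: 3.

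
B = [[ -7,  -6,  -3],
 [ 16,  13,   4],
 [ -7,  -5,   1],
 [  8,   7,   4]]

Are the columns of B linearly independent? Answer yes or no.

Row reduce B to echelon form.
R2 ← R2 + (16/7)·R1: [0, -5/7, -20/7]
R3 ← R3 − R1: [0, 1, 4]
R4 ← R4 + (8/7)·R1: [0, 1/7, 4/7]
R3 ← R3 + (7/5)·R2: [0, 0, 0]
R4 ← R4 + (1/5)·R2: [0, 0, 0]
2 pivots among 3 columns.
Only 2 < 3 pivot columns, so the columns are linearly dependent.

no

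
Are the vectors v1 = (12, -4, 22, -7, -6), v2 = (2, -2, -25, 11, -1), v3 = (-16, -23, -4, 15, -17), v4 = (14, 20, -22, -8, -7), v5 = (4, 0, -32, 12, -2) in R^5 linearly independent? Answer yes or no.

no

Form the matrix with these vectors as rows and row reduce.
R2 ← R2 − (1/6)·R1: [0, -4/3, -86/3, 73/6, 0]
R3 ← R3 + (4/3)·R1: [0, -85/3, 76/3, 17/3, -25]
R4 ← R4 − (7/6)·R1: [0, 74/3, -143/3, 1/6, 0]
R5 ← R5 − (1/3)·R1: [0, 4/3, -118/3, 43/3, 0]
R3 ← R3 − (85/4)·R2: [0, 0, 1269/2, -2023/8, -25]
R4 ← R4 + (37/2)·R2: [0, 0, -578, 901/4, 0]
R5 ← R5 + R2: [0, 0, -68, 53/2, 0]
R4 ← R4 + (1156/1269)·R3: [0, 0, 0, -25925/5076, -28900/1269]
R5 ← R5 + (136/1269)·R3: [0, 0, 0, -1525/2538, -3400/1269]
R5 ← R5 − (2/17)·R4: [0, 0, 0, 0, 0]
4 nonzero rows, so the 5 vectors span a space of dimension 4.
Since 4 < 5, the vectors are linearly dependent.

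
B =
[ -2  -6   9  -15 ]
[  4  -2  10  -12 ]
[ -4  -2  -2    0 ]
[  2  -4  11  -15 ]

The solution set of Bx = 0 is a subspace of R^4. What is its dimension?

2

Row reduce to echelon form.
R2 ← R2 + (2)·R1: [0, -14, 28, -42]
R3 ← R3 − (2)·R1: [0, 10, -20, 30]
R4 ← R4 + R1: [0, -10, 20, -30]
R3 ← R3 + (5/7)·R2: [0, 0, 0, 0]
R4 ← R4 − (5/7)·R2: [0, 0, 0, 0]
2 nonzero rows, so rank(B) = 2.
B has 4 columns; by rank–nullity, nullity = 4 − 2 = 2.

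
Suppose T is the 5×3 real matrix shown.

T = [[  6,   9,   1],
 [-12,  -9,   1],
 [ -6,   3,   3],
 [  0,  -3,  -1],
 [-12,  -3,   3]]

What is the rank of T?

Row reduce to echelon form.
R2 ← R2 + (2)·R1: [0, 9, 3]
R3 ← R3 + R1: [0, 12, 4]
R5 ← R5 + (2)·R1: [0, 15, 5]
R3 ← R3 − (4/3)·R2: [0, 0, 0]
R4 ← R4 + (1/3)·R2: [0, 0, 0]
R5 ← R5 − (5/3)·R2: [0, 0, 0]
Echelon form has 2 nonzero rows, so rank(T) = 2.

2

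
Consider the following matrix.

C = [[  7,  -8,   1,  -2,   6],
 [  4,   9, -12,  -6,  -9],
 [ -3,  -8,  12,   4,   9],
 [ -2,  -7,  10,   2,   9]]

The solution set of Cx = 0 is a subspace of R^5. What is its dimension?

Row reduce to echelon form.
R2 ← R2 − (4/7)·R1: [0, 95/7, -88/7, -34/7, -87/7]
R3 ← R3 + (3/7)·R1: [0, -80/7, 87/7, 22/7, 81/7]
R4 ← R4 + (2/7)·R1: [0, -65/7, 72/7, 10/7, 75/7]
R3 ← R3 + (16/19)·R2: [0, 0, 35/19, -18/19, 21/19]
R4 ← R4 + (13/19)·R2: [0, 0, 32/19, -36/19, 42/19]
R4 ← R4 − (32/35)·R3: [0, 0, 0, -36/35, 6/5]
4 nonzero rows, so rank(C) = 4.
C has 5 columns; by rank–nullity, nullity = 5 − 4 = 1.

1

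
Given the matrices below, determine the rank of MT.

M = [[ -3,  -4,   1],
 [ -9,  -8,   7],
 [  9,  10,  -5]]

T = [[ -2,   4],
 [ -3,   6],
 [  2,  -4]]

First compute MT:
[[ 20, -40],
 [ 56, -112],
 [-58, 116]]
Now row reduce the product.
R2 ← R2 − (14/5)·R1: [0, 0]
R3 ← R3 + (29/10)·R1: [0, 0]
1 nonzero row, so rank(MT) = 1.

1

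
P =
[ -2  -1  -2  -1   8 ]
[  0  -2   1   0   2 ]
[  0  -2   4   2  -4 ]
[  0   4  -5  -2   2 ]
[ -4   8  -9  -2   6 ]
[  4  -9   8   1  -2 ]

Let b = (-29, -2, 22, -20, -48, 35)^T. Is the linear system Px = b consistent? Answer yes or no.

yes

Row reduce the augmented matrix [P | b].
R5 ← R5 − (2)·R1: [0, 10, -5, 0, -10, 10]
R6 ← R6 + (2)·R1: [0, -11, 4, -1, 14, -23]
R3 ← R3 − R2: [0, 0, 3, 2, -6, 24]
R4 ← R4 + (2)·R2: [0, 0, -3, -2, 6, -24]
R5 ← R5 + (5)·R2: [0, 0, 0, 0, 0, 0]
R6 ← R6 − (11/2)·R2: [0, 0, -3/2, -1, 3, -12]
R4 ← R4 + R3: [0, 0, 0, 0, 0, 0]
R6 ← R6 + (1/2)·R3: [0, 0, 0, 0, 0, 0]
The echelon form has 3 nonzero rows, and every pivot lies in the first 5 columns, so rank(P) = rank([P|b]) = 3.
The system is consistent.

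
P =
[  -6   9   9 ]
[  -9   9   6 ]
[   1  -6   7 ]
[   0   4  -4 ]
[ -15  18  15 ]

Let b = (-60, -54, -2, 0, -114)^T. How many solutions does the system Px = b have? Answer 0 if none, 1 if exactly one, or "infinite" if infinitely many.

Row reduce the augmented matrix [P | b].
R2 ← R2 − (3/2)·R1: [0, -9/2, -15/2, 36]
R3 ← R3 + (1/6)·R1: [0, -9/2, 17/2, -12]
R5 ← R5 − (5/2)·R1: [0, -9/2, -15/2, 36]
R3 ← R3 − R2: [0, 0, 16, -48]
R4 ← R4 + (8/9)·R2: [0, 0, -32/3, 32]
R5 ← R5 − R2: [0, 0, 0, 0]
R4 ← R4 + (2/3)·R3: [0, 0, 0, 0]
The echelon form has 3 nonzero rows, and every pivot lies in the first 3 columns, so rank(P) = rank([P|b]) = 3.
The system is consistent.
rank = 3 = number of unknowns, so the solution is unique.

1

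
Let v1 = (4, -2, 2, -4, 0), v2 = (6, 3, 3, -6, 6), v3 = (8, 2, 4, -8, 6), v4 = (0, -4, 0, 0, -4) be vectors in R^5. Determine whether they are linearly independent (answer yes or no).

no

Form the matrix with these vectors as rows and row reduce.
R2 ← R2 − (3/2)·R1: [0, 6, 0, 0, 6]
R3 ← R3 − (2)·R1: [0, 6, 0, 0, 6]
R3 ← R3 − R2: [0, 0, 0, 0, 0]
R4 ← R4 + (2/3)·R2: [0, 0, 0, 0, 0]
2 nonzero rows, so the 4 vectors span a space of dimension 2.
Since 2 < 4, the vectors are linearly dependent.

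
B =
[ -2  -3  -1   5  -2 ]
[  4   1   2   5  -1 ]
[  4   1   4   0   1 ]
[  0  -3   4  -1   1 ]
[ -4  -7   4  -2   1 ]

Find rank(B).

3

Row reduce to echelon form.
R2 ← R2 + (2)·R1: [0, -5, 0, 15, -5]
R3 ← R3 + (2)·R1: [0, -5, 2, 10, -3]
R5 ← R5 − (2)·R1: [0, -1, 6, -12, 5]
R3 ← R3 − R2: [0, 0, 2, -5, 2]
R4 ← R4 − (3/5)·R2: [0, 0, 4, -10, 4]
R5 ← R5 − (1/5)·R2: [0, 0, 6, -15, 6]
R4 ← R4 − (2)·R3: [0, 0, 0, 0, 0]
R5 ← R5 − (3)·R3: [0, 0, 0, 0, 0]
Echelon form has 3 nonzero rows, so rank(B) = 3.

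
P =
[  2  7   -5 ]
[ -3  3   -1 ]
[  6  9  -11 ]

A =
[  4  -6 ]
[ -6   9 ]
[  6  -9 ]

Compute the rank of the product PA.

1

First compute PA:
[[-64,  96],
 [-36,  54],
 [-96, 144]]
Now row reduce the product.
R2 ← R2 − (9/16)·R1: [0, 0]
R3 ← R3 − (3/2)·R1: [0, 0]
1 nonzero row, so rank(PA) = 1.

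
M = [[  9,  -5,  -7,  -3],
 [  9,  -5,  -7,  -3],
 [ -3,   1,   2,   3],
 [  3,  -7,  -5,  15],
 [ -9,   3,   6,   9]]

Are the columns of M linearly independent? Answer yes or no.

no

Row reduce M to echelon form.
R2 ← R2 − R1: [0, 0, 0, 0]
R3 ← R3 + (1/3)·R1: [0, -2/3, -1/3, 2]
R4 ← R4 − (1/3)·R1: [0, -16/3, -8/3, 16]
R5 ← R5 + R1: [0, -2, -1, 6]
Swap R2 ↔ R3
R4 ← R4 − (8)·R2: [0, 0, 0, 0]
R5 ← R5 − (3)·R2: [0, 0, 0, 0]
2 pivots among 4 columns.
Only 2 < 4 pivot columns, so the columns are linearly dependent.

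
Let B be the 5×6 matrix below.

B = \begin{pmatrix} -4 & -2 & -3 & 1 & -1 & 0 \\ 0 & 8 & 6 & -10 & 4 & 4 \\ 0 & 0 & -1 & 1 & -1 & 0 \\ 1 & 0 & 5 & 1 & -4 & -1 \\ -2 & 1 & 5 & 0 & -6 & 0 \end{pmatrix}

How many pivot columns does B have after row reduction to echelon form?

4

Row reduce to echelon form.
R4 ← R4 + (1/4)·R1: [0, -1/2, 17/4, 5/4, -17/4, -1]
R5 ← R5 − (1/2)·R1: [0, 2, 13/2, -1/2, -11/2, 0]
R4 ← R4 + (1/16)·R2: [0, 0, 37/8, 5/8, -4, -3/4]
R5 ← R5 − (1/4)·R2: [0, 0, 5, 2, -13/2, -1]
R4 ← R4 + (37/8)·R3: [0, 0, 0, 21/4, -69/8, -3/4]
R5 ← R5 + (5)·R3: [0, 0, 0, 7, -23/2, -1]
R5 ← R5 − (4/3)·R4: [0, 0, 0, 0, 0, 0]
Echelon form has 4 nonzero rows, so rank(B) = 4.
Each nonzero row contributes one pivot column: 4 pivot columns.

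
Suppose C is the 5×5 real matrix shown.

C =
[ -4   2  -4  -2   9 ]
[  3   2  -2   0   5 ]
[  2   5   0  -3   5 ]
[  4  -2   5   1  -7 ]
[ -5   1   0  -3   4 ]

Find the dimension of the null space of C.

1

Row reduce to echelon form.
R2 ← R2 + (3/4)·R1: [0, 7/2, -5, -3/2, 47/4]
R3 ← R3 + (1/2)·R1: [0, 6, -2, -4, 19/2]
R4 ← R4 + R1: [0, 0, 1, -1, 2]
R5 ← R5 − (5/4)·R1: [0, -3/2, 5, -1/2, -29/4]
R3 ← R3 − (12/7)·R2: [0, 0, 46/7, -10/7, -149/14]
R5 ← R5 + (3/7)·R2: [0, 0, 20/7, -8/7, -31/14]
R4 ← R4 − (7/46)·R3: [0, 0, 0, -18/23, 333/92]
R5 ← R5 − (10/23)·R3: [0, 0, 0, -12/23, 111/46]
R5 ← R5 − (2/3)·R4: [0, 0, 0, 0, 0]
4 nonzero rows, so rank(C) = 4.
C has 5 columns; by rank–nullity, nullity = 5 − 4 = 1.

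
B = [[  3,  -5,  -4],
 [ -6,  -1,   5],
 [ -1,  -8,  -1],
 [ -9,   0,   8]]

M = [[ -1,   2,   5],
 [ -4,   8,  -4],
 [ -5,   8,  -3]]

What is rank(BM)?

First compute BM:
[[ 37, -66,  47],
 [-15,  20, -41],
 [ 38, -74,  30],
 [-31,  46, -69]]
Now row reduce the product.
R2 ← R2 + (15/37)·R1: [0, -250/37, -812/37]
R3 ← R3 − (38/37)·R1: [0, -230/37, -676/37]
R4 ← R4 + (31/37)·R1: [0, -344/37, -1096/37]
R3 ← R3 − (23/25)·R2: [0, 0, 48/25]
R4 ← R4 − (172/125)·R2: [0, 0, 72/125]
R4 ← R4 − (3/10)·R3: [0, 0, 0]
3 nonzero rows, so rank(BM) = 3.

3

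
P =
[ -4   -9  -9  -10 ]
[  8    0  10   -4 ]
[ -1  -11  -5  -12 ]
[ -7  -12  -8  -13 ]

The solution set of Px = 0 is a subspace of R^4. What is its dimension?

Row reduce to echelon form.
R2 ← R2 + (2)·R1: [0, -18, -8, -24]
R3 ← R3 − (1/4)·R1: [0, -35/4, -11/4, -19/2]
R4 ← R4 − (7/4)·R1: [0, 15/4, 31/4, 9/2]
R3 ← R3 − (35/72)·R2: [0, 0, 41/36, 13/6]
R4 ← R4 + (5/24)·R2: [0, 0, 73/12, -1/2]
R4 ← R4 − (219/41)·R3: [0, 0, 0, -495/41]
4 nonzero rows, so rank(P) = 4.
P has 4 columns; by rank–nullity, nullity = 4 − 4 = 0.

0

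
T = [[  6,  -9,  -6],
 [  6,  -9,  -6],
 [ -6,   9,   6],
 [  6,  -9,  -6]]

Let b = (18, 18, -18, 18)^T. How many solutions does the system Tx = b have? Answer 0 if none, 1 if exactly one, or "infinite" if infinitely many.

infinite

Row reduce the augmented matrix [T | b].
R2 ← R2 − R1: [0, 0, 0, 0]
R3 ← R3 + R1: [0, 0, 0, 0]
R4 ← R4 − R1: [0, 0, 0, 0]
The echelon form has 1 nonzero rows, and every pivot lies in the first 3 columns, so rank(T) = rank([T|b]) = 1.
The system is consistent.
rank = 1 < 3 unknowns, so there are infinitely many solutions.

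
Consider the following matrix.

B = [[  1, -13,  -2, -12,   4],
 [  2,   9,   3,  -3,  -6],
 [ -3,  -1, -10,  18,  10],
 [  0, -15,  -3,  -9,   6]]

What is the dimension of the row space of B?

3

Row reduce to echelon form.
R2 ← R2 − (2)·R1: [0, 35, 7, 21, -14]
R3 ← R3 + (3)·R1: [0, -40, -16, -18, 22]
R3 ← R3 + (8/7)·R2: [0, 0, -8, 6, 6]
R4 ← R4 + (3/7)·R2: [0, 0, 0, 0, 0]
Echelon form has 3 nonzero rows, so rank(B) = 3.
The row space has dimension equal to the rank: 3.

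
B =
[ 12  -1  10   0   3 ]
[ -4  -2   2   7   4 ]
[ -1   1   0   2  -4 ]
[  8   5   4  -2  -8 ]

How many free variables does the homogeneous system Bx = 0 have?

1

Row reduce to echelon form.
R2 ← R2 + (1/3)·R1: [0, -7/3, 16/3, 7, 5]
R3 ← R3 + (1/12)·R1: [0, 11/12, 5/6, 2, -15/4]
R4 ← R4 − (2/3)·R1: [0, 17/3, -8/3, -2, -10]
R3 ← R3 + (11/28)·R2: [0, 0, 41/14, 19/4, -25/14]
R4 ← R4 + (17/7)·R2: [0, 0, 72/7, 15, 15/7]
R4 ← R4 − (144/41)·R3: [0, 0, 0, -69/41, 345/41]
4 nonzero rows, so rank(B) = 4.
B has 5 columns; by rank–nullity, nullity = 5 − 4 = 1.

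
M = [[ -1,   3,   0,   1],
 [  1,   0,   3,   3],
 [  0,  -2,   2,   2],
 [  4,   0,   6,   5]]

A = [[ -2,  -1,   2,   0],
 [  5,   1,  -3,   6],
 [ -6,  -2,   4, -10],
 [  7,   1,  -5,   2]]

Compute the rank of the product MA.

First compute MA:
[[ 24,   5, -16,  20],
 [  1,  -4,  -1, -24],
 [ -8,  -4,   4, -28],
 [ -9, -11,   7, -50]]
Now row reduce the product.
R2 ← R2 − (1/24)·R1: [0, -101/24, -1/3, -149/6]
R3 ← R3 + (1/3)·R1: [0, -7/3, -4/3, -64/3]
R4 ← R4 + (3/8)·R1: [0, -73/8, 1, -85/2]
R3 ← R3 − (56/101)·R2: [0, 0, -116/101, -764/101]
R4 ← R4 − (219/101)·R2: [0, 0, 174/101, 1146/101]
R4 ← R4 + (3/2)·R3: [0, 0, 0, 0]
3 nonzero rows, so rank(MA) = 3.

3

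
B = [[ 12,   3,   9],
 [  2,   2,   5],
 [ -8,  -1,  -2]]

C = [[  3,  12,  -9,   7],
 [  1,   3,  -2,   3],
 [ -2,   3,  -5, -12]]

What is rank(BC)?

First compute BC:
[[ 21, 180, -159, -15],
 [ -2,  45, -47, -40],
 [-21, -105,  84, -35]]
Now row reduce the product.
R2 ← R2 + (2/21)·R1: [0, 435/7, -435/7, -290/7]
R3 ← R3 + R1: [0, 75, -75, -50]
R3 ← R3 − (35/29)·R2: [0, 0, 0, 0]
2 nonzero rows, so rank(BC) = 2.

2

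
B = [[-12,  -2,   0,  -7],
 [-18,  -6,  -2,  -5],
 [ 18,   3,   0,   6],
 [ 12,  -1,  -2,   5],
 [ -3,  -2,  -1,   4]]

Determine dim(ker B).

1

Row reduce to echelon form.
R2 ← R2 − (3/2)·R1: [0, -3, -2, 11/2]
R3 ← R3 + (3/2)·R1: [0, 0, 0, -9/2]
R4 ← R4 + R1: [0, -3, -2, -2]
R5 ← R5 − (1/4)·R1: [0, -3/2, -1, 23/4]
R4 ← R4 − R2: [0, 0, 0, -15/2]
R5 ← R5 − (1/2)·R2: [0, 0, 0, 3]
R4 ← R4 − (5/3)·R3: [0, 0, 0, 0]
R5 ← R5 + (2/3)·R3: [0, 0, 0, 0]
3 nonzero rows, so rank(B) = 3.
B has 4 columns; by rank–nullity, nullity = 4 − 3 = 1.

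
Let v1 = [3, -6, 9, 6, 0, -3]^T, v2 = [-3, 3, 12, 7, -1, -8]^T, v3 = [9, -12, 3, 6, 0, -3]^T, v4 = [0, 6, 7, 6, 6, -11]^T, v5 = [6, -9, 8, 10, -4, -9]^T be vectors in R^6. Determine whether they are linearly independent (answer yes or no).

no

Form the matrix with these vectors as rows and row reduce.
R2 ← R2 + R1: [0, -3, 21, 13, -1, -11]
R3 ← R3 − (3)·R1: [0, 6, -24, -12, 0, 6]
R5 ← R5 − (2)·R1: [0, 3, -10, -2, -4, -3]
R3 ← R3 + (2)·R2: [0, 0, 18, 14, -2, -16]
R4 ← R4 + (2)·R2: [0, 0, 49, 32, 4, -33]
R5 ← R5 + R2: [0, 0, 11, 11, -5, -14]
R4 ← R4 − (49/18)·R3: [0, 0, 0, -55/9, 85/9, 95/9]
R5 ← R5 − (11/18)·R3: [0, 0, 0, 22/9, -34/9, -38/9]
R5 ← R5 + (2/5)·R4: [0, 0, 0, 0, 0, 0]
4 nonzero rows, so the 5 vectors span a space of dimension 4.
Since 4 < 5, the vectors are linearly dependent.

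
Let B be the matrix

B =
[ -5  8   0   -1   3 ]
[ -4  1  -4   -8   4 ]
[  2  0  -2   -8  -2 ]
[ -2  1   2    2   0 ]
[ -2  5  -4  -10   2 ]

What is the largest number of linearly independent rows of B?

4

Row reduce to echelon form.
R2 ← R2 − (4/5)·R1: [0, -27/5, -4, -36/5, 8/5]
R3 ← R3 + (2/5)·R1: [0, 16/5, -2, -42/5, -4/5]
R4 ← R4 − (2/5)·R1: [0, -11/5, 2, 12/5, -6/5]
R5 ← R5 − (2/5)·R1: [0, 9/5, -4, -48/5, 4/5]
R3 ← R3 + (16/27)·R2: [0, 0, -118/27, -38/3, 4/27]
R4 ← R4 − (11/27)·R2: [0, 0, 98/27, 16/3, -50/27]
R5 ← R5 + (1/3)·R2: [0, 0, -16/3, -12, 4/3]
R4 ← R4 + (49/59)·R3: [0, 0, 0, -306/59, -102/59]
R5 ← R5 − (72/59)·R3: [0, 0, 0, 204/59, 68/59]
R5 ← R5 + (2/3)·R4: [0, 0, 0, 0, 0]
Echelon form has 4 nonzero rows, so rank(B) = 4.
The rank gives the maximum number of linearly independent rows: 4.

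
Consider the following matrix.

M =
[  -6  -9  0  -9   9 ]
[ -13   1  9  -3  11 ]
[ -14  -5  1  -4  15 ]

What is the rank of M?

Row reduce to echelon form.
R2 ← R2 − (13/6)·R1: [0, 41/2, 9, 33/2, -17/2]
R3 ← R3 − (7/3)·R1: [0, 16, 1, 17, -6]
R3 ← R3 − (32/41)·R2: [0, 0, -247/41, 169/41, 26/41]
Echelon form has 3 nonzero rows, so rank(M) = 3.

3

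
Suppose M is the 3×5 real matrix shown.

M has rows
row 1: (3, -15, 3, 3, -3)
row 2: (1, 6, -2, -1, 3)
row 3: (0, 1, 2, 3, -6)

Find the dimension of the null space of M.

Row reduce to echelon form.
R2 ← R2 − (1/3)·R1: [0, 11, -3, -2, 4]
R3 ← R3 − (1/11)·R2: [0, 0, 25/11, 35/11, -70/11]
3 nonzero rows, so rank(M) = 3.
M has 5 columns; by rank–nullity, nullity = 5 − 3 = 2.

2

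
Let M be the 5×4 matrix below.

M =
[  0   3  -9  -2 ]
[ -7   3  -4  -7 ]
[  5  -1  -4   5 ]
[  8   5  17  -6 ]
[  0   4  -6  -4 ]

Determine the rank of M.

3

Row reduce to echelon form.
Swap R1 ↔ R2
R3 ← R3 + (5/7)·R1: [0, 8/7, -48/7, 0]
R4 ← R4 + (8/7)·R1: [0, 59/7, 87/7, -14]
R3 ← R3 − (8/21)·R2: [0, 0, -24/7, 16/21]
R4 ← R4 − (59/21)·R2: [0, 0, 264/7, -176/21]
R5 ← R5 − (4/3)·R2: [0, 0, 6, -4/3]
R4 ← R4 + (11)·R3: [0, 0, 0, 0]
R5 ← R5 + (7/4)·R3: [0, 0, 0, 0]
Echelon form has 3 nonzero rows, so rank(M) = 3.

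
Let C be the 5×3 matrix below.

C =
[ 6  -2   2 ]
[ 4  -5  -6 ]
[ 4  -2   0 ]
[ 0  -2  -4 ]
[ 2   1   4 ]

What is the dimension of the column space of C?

2

Row reduce to echelon form.
R2 ← R2 − (2/3)·R1: [0, -11/3, -22/3]
R3 ← R3 − (2/3)·R1: [0, -2/3, -4/3]
R5 ← R5 − (1/3)·R1: [0, 5/3, 10/3]
R3 ← R3 − (2/11)·R2: [0, 0, 0]
R4 ← R4 − (6/11)·R2: [0, 0, 0]
R5 ← R5 + (5/11)·R2: [0, 0, 0]
Echelon form has 2 nonzero rows, so rank(C) = 2.
The column space has dimension equal to the rank: 2.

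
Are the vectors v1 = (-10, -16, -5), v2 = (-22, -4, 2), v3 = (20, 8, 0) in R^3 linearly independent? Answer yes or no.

no

Form the matrix with these vectors as rows and row reduce.
R2 ← R2 − (11/5)·R1: [0, 156/5, 13]
R3 ← R3 + (2)·R1: [0, -24, -10]
R3 ← R3 + (10/13)·R2: [0, 0, 0]
2 nonzero rows, so the 3 vectors span a space of dimension 2.
Since 2 < 3, the vectors are linearly dependent.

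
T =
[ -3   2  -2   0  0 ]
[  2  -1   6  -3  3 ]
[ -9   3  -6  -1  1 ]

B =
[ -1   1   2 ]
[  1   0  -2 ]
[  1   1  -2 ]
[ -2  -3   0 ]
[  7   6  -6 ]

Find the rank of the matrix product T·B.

3

First compute TB:
[[  3,  -5,  -6],
 [ 30,  35, -24],
 [ 15,  -6, -18]]
Now row reduce the product.
R2 ← R2 − (10)·R1: [0, 85, 36]
R3 ← R3 − (5)·R1: [0, 19, 12]
R3 ← R3 − (19/85)·R2: [0, 0, 336/85]
3 nonzero rows, so rank(TB) = 3.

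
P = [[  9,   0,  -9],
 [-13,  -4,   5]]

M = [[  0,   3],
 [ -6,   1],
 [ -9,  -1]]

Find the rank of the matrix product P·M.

First compute PM:
[[ 81,  36],
 [-21, -48]]
Now row reduce the product.
R2 ← R2 + (7/27)·R1: [0, -116/3]
2 nonzero rows, so rank(PM) = 2.

2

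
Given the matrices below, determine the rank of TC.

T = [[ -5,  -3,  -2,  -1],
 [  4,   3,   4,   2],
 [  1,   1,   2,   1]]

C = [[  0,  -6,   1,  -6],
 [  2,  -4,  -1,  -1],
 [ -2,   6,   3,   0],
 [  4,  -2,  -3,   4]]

First compute TC:
[[ -6,  32,  -5,  29],
 [  6, -16,   7, -19],
 [  2,   0,   3,  -3]]
Now row reduce the product.
R2 ← R2 + R1: [0, 16, 2, 10]
R3 ← R3 + (1/3)·R1: [0, 32/3, 4/3, 20/3]
R3 ← R3 − (2/3)·R2: [0, 0, 0, 0]
2 nonzero rows, so rank(TC) = 2.

2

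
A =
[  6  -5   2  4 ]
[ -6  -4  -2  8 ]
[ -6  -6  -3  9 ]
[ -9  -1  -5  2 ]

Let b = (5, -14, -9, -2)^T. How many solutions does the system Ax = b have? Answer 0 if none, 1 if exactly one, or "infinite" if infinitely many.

infinite

Row reduce the augmented matrix [A | b].
R2 ← R2 + R1: [0, -9, 0, 12, -9]
R3 ← R3 + R1: [0, -11, -1, 13, -4]
R4 ← R4 + (3/2)·R1: [0, -17/2, -2, 8, 11/2]
R3 ← R3 − (11/9)·R2: [0, 0, -1, -5/3, 7]
R4 ← R4 − (17/18)·R2: [0, 0, -2, -10/3, 14]
R4 ← R4 − (2)·R3: [0, 0, 0, 0, 0]
The echelon form has 3 nonzero rows, and every pivot lies in the first 4 columns, so rank(A) = rank([A|b]) = 3.
The system is consistent.
rank = 3 < 4 unknowns, so there are infinitely many solutions.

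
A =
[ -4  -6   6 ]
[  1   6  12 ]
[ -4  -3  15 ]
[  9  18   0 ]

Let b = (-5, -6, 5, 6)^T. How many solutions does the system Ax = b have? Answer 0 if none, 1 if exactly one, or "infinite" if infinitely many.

0

Row reduce the augmented matrix [A | b].
R2 ← R2 + (1/4)·R1: [0, 9/2, 27/2, -29/4]
R3 ← R3 − R1: [0, 3, 9, 10]
R4 ← R4 + (9/4)·R1: [0, 9/2, 27/2, -21/4]
R3 ← R3 − (2/3)·R2: [0, 0, 0, 89/6]
R4 ← R4 − R2: [0, 0, 0, 2]
R4 ← R4 − (12/89)·R3: [0, 0, 0, 0]
The echelon form has 3 nonzero rows; the last pivot sits in the augmented column, so rank(A) = 2 but rank([A|b]) = 3.
Since the ranks differ, the system is inconsistent.
It has no solutions.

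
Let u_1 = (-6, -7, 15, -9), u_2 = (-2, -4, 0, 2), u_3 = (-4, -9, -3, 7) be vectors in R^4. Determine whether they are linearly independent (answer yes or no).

Form the matrix with these vectors as rows and row reduce.
R2 ← R2 − (1/3)·R1: [0, -5/3, -5, 5]
R3 ← R3 − (2/3)·R1: [0, -13/3, -13, 13]
R3 ← R3 − (13/5)·R2: [0, 0, 0, 0]
2 nonzero rows, so the 3 vectors span a space of dimension 2.
Since 2 < 3, the vectors are linearly dependent.

no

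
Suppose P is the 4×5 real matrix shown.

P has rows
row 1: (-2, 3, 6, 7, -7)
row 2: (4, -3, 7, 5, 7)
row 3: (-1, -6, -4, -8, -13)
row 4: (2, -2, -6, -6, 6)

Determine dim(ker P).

Row reduce to echelon form.
R2 ← R2 + (2)·R1: [0, 3, 19, 19, -7]
R3 ← R3 − (1/2)·R1: [0, -15/2, -7, -23/2, -19/2]
R4 ← R4 + R1: [0, 1, 0, 1, -1]
R3 ← R3 + (5/2)·R2: [0, 0, 81/2, 36, -27]
R4 ← R4 − (1/3)·R2: [0, 0, -19/3, -16/3, 4/3]
R4 ← R4 + (38/243)·R3: [0, 0, 0, 8/27, -26/9]
4 nonzero rows, so rank(P) = 4.
P has 5 columns; by rank–nullity, nullity = 5 − 4 = 1.

1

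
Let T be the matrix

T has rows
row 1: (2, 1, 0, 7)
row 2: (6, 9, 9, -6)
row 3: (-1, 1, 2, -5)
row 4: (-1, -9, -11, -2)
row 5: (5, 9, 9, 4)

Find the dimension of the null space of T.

Row reduce to echelon form.
R2 ← R2 − (3)·R1: [0, 6, 9, -27]
R3 ← R3 + (1/2)·R1: [0, 3/2, 2, -3/2]
R4 ← R4 + (1/2)·R1: [0, -17/2, -11, 3/2]
R5 ← R5 − (5/2)·R1: [0, 13/2, 9, -27/2]
R3 ← R3 − (1/4)·R2: [0, 0, -1/4, 21/4]
R4 ← R4 + (17/12)·R2: [0, 0, 7/4, -147/4]
R5 ← R5 − (13/12)·R2: [0, 0, -3/4, 63/4]
R4 ← R4 + (7)·R3: [0, 0, 0, 0]
R5 ← R5 − (3)·R3: [0, 0, 0, 0]
3 nonzero rows, so rank(T) = 3.
T has 4 columns; by rank–nullity, nullity = 4 − 3 = 1.

1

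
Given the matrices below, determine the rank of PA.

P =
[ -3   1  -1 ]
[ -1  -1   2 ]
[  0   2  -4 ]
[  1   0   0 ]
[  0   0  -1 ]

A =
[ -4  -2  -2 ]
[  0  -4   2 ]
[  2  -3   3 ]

First compute PA:
[[ 10,   5,   5],
 [  8,   0,   6],
 [ -8,   4,  -8],
 [ -4,  -2,  -2],
 [ -2,   3,  -3]]
Now row reduce the product.
R2 ← R2 − (4/5)·R1: [0, -4, 2]
R3 ← R3 + (4/5)·R1: [0, 8, -4]
R4 ← R4 + (2/5)·R1: [0, 0, 0]
R5 ← R5 + (1/5)·R1: [0, 4, -2]
R3 ← R3 + (2)·R2: [0, 0, 0]
R5 ← R5 + R2: [0, 0, 0]
2 nonzero rows, so rank(PA) = 2.

2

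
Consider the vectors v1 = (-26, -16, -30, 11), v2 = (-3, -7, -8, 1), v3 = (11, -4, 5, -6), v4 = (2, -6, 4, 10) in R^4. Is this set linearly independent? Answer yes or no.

Form the matrix with these vectors as rows and row reduce.
R2 ← R2 − (3/26)·R1: [0, -67/13, -59/13, -7/26]
R3 ← R3 + (11/26)·R1: [0, -140/13, -100/13, -35/26]
R4 ← R4 + (1/13)·R1: [0, -94/13, 22/13, 141/13]
R3 ← R3 − (140/67)·R2: [0, 0, 120/67, -105/134]
R4 ← R4 − (94/67)·R2: [0, 0, 540/67, 752/67]
R4 ← R4 − (9/2)·R3: [0, 0, 0, 59/4]
4 nonzero rows, so the 4 vectors span a space of dimension 4.
Since 4 = 4, the vectors are linearly independent.

yes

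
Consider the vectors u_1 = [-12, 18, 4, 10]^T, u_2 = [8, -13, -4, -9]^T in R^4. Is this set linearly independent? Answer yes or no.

Form the matrix with these vectors as rows and row reduce.
R2 ← R2 + (2/3)·R1: [0, -1, -4/3, -7/3]
2 nonzero rows, so the 2 vectors span a space of dimension 2.
Since 2 = 2, the vectors are linearly independent.

yes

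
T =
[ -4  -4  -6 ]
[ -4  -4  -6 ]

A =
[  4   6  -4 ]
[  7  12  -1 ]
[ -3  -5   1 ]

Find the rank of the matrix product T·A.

1

First compute TA:
[[-26, -42,  14],
 [-26, -42,  14]]
Now row reduce the product.
R2 ← R2 − R1: [0, 0, 0]
1 nonzero row, so rank(TA) = 1.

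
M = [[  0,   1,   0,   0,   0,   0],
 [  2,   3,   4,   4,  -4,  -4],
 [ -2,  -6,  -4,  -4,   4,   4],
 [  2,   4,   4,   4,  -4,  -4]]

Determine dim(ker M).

4

Row reduce to echelon form.
Swap R1 ↔ R2
R3 ← R3 + R1: [0, -3, 0, 0, 0, 0]
R4 ← R4 − R1: [0, 1, 0, 0, 0, 0]
R3 ← R3 + (3)·R2: [0, 0, 0, 0, 0, 0]
R4 ← R4 − R2: [0, 0, 0, 0, 0, 0]
2 nonzero rows, so rank(M) = 2.
M has 6 columns; by rank–nullity, nullity = 6 − 2 = 4.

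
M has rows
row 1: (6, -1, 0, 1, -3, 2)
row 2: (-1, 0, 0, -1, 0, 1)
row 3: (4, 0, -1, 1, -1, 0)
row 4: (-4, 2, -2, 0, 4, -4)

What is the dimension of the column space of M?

3

Row reduce to echelon form.
R2 ← R2 + (1/6)·R1: [0, -1/6, 0, -5/6, -1/2, 4/3]
R3 ← R3 − (2/3)·R1: [0, 2/3, -1, 1/3, 1, -4/3]
R4 ← R4 + (2/3)·R1: [0, 4/3, -2, 2/3, 2, -8/3]
R3 ← R3 + (4)·R2: [0, 0, -1, -3, -1, 4]
R4 ← R4 + (8)·R2: [0, 0, -2, -6, -2, 8]
R4 ← R4 − (2)·R3: [0, 0, 0, 0, 0, 0]
Echelon form has 3 nonzero rows, so rank(M) = 3.
The column space has dimension equal to the rank: 3.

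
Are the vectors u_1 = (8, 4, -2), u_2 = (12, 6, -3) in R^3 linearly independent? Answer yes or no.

Form the matrix with these vectors as rows and row reduce.
R2 ← R2 − (3/2)·R1: [0, 0, 0]
1 nonzero row, so the 2 vectors span a space of dimension 1.
Since 1 < 2, the vectors are linearly dependent.

no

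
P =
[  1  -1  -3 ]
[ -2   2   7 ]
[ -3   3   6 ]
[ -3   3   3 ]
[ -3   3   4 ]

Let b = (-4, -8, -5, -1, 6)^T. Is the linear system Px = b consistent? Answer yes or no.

Row reduce the augmented matrix [P | b].
R2 ← R2 + (2)·R1: [0, 0, 1, -16]
R3 ← R3 + (3)·R1: [0, 0, -3, -17]
R4 ← R4 + (3)·R1: [0, 0, -6, -13]
R5 ← R5 + (3)·R1: [0, 0, -5, -6]
R3 ← R3 + (3)·R2: [0, 0, 0, -65]
R4 ← R4 + (6)·R2: [0, 0, 0, -109]
R5 ← R5 + (5)·R2: [0, 0, 0, -86]
R4 ← R4 − (109/65)·R3: [0, 0, 0, 0]
R5 ← R5 − (86/65)·R3: [0, 0, 0, 0]
The echelon form has 3 nonzero rows; the last pivot sits in the augmented column, so rank(P) = 2 but rank([P|b]) = 3.
Since the ranks differ, the system is inconsistent.

no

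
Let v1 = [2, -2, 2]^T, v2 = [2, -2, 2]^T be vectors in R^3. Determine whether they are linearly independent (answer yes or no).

no

Form the matrix with these vectors as rows and row reduce.
R2 ← R2 − R1: [0, 0, 0]
1 nonzero row, so the 2 vectors span a space of dimension 1.
Since 1 < 2, the vectors are linearly dependent.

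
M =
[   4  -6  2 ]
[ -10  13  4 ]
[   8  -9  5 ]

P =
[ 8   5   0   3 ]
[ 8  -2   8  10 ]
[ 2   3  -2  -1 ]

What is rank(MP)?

2

First compute MP:
[[-12,  38, -52, -50],
 [ 32, -64,  96,  96],
 [  2,  73, -82, -71]]
Now row reduce the product.
R2 ← R2 + (8/3)·R1: [0, 112/3, -128/3, -112/3]
R3 ← R3 + (1/6)·R1: [0, 238/3, -272/3, -238/3]
R3 ← R3 − (17/8)·R2: [0, 0, 0, 0]
2 nonzero rows, so rank(MP) = 2.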